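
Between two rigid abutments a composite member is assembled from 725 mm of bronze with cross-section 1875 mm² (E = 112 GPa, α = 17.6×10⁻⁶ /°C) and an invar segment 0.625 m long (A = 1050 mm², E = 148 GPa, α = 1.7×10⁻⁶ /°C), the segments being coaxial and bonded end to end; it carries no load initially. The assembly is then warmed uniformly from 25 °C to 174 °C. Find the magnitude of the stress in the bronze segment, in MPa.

σ ≈ 147 MPa (compressive)

Free thermal expansion of the whole bar: Σ αᵢΔT Lᵢ = 17.6×10⁻⁶×149×725 + 1.7×10⁻⁶×149×625 = 2.06 mm.
The rigid supports impose zero overall length change; the single axial force P common to all segments must satisfy P Σ Lᵢ/(AᵢEᵢ) = δ_free.
Σ Lᵢ/(AᵢEᵢ) = 725/(1875×112×10³) + 625/(1050×148×10³) = 7.474×10⁻⁶ mm/N.
Hence P = δ_free / Σ(L/AE) = 2.06/7.474×10⁻⁶ = 275.6 kN (compressive).
σ_{bronze} = P / A = 275600 / 1875 = 147 MPa.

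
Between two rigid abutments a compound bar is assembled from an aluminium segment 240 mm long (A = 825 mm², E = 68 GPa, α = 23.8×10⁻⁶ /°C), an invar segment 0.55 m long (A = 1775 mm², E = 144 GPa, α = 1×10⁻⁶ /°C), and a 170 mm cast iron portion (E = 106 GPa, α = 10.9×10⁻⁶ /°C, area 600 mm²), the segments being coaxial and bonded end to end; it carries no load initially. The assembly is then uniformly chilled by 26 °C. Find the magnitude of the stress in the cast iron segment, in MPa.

Free thermal contraction of the whole bar: Σ αᵢΔT Lᵢ = 23.8×10⁻⁶×26×240 + 1×10⁻⁶×26×550 + 10.9×10⁻⁶×26×170 = 0.211 mm.
Since the ends are fixed, an axial force P builds up, equal in every segment, with P · Σ Lᵢ/(AᵢEᵢ) = δ_free.
The series flexibility is Σ Lᵢ/(AᵢEᵢ) = 240/(825×68×10³) + 550/(1775×144×10³) + 170/(600×106×10³) = 9.103×10⁻⁶ mm/N.
Hence P = δ_free / Σ(L/AE) = 0.211/9.103×10⁻⁶ = 23.18 kN (tensile).
σ_{cast iron} = P / A = 23180 / 600 = 38.63 MPa.

σ ≈ 38.6 MPa (tensile)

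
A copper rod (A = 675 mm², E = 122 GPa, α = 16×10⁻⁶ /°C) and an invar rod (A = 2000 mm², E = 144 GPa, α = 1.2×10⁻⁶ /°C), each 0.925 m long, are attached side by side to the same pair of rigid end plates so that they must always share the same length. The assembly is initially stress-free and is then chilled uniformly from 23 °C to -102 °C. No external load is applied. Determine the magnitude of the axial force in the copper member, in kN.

P ≈ 118 kN (tensile in the copper)

Equilibrium of a rigid end plate with no external load gives equal and opposite internal forces ±P in the two members. Since α_{copper} > α_{invar}, cooling drives the copper into tension and the invar into compression.
Setting the final lengths equal and cancelling L: (α₁ − α₂)ΔT = P/(A₁E₁) + P/(A₂E₂).
|α₁ − α₂|·ΔT = 14.8×10⁻⁶ × 125 = 0.00185.
1/(A₁E₁) + 1/(A₂E₂) = 1/(675×122×10³) + 1/(2000×144×10³) = 1.562×10⁻⁸ N⁻¹.
P = 0.00185 / 1.562×10⁻⁸ = 118500 N = 118.5 kN.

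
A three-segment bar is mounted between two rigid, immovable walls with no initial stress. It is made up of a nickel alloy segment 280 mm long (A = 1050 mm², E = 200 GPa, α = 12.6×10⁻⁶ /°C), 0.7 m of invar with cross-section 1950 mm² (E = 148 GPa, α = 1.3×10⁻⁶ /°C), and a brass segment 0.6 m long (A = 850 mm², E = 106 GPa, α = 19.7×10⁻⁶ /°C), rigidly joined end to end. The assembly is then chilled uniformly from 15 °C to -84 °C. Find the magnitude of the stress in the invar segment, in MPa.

σ ≈ 79.2 MPa (tensile)

If the supports were absent, the total length change would be Σ αᵢΔT Lᵢ = 12.6×10⁻⁶×99×280 + 1.3×10⁻⁶×99×700 + 19.7×10⁻⁶×99×600 = 1.61 mm.
Since the ends are fixed, an axial force P builds up, equal in every segment, with P · Σ Lᵢ/(AᵢEᵢ) = δ_free.
The series flexibility is Σ Lᵢ/(AᵢEᵢ) = 280/(1050×200×10³) + 700/(1950×148×10³) + 600/(850×106×10³) = 1.042×10⁻⁵ mm/N.
Hence P = δ_free / Σ(L/AE) = 1.61/1.042×10⁻⁵ = 154.5 kN (tensile).
σ_{invar} = P / A = 154500 / 1950 = 79.23 MPa.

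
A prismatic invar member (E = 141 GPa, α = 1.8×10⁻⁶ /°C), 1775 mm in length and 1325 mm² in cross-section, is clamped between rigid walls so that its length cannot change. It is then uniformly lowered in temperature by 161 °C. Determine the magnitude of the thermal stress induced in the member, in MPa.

The supports are rigid, so the total axial strain is zero. The restrained thermal strain is ε = αΔT = 1.8×10⁻⁶ × 161 = 289.8×10⁻⁶.
σ = EαΔT = 141×10³ × 1.8×10⁻⁶ × 161 = 40.86 MPa (tensile; the member is trying to contract).

σ ≈ 40.9 MPa (tensile)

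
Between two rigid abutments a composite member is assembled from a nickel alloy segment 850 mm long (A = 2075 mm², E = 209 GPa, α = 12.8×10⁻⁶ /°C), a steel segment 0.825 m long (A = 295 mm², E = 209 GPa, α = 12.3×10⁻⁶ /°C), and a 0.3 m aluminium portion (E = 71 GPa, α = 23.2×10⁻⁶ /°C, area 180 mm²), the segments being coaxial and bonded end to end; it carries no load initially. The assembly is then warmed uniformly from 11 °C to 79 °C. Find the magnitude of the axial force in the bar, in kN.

Free thermal expansion of the whole bar: Σ αᵢΔT Lᵢ = 12.8×10⁻⁶×68×850 + 12.3×10⁻⁶×68×825 + 23.2×10⁻⁶×68×300 = 1.903 mm.
The walls prevent any net length change, so an axial force P (same in every segment) develops. Compatibility: P · Σ Lᵢ/(AᵢEᵢ) = δ_free.
Σ Lᵢ/(AᵢEᵢ) = 850/(2075×209×10³) + 825/(295×209×10³) + 300/(180×71×10³) = 3.882×10⁻⁵ mm/N.
So P = 1.903 / 3.882×10⁻⁵ = 49.03 kN, compressive.

P ≈ 49 kN (compressive)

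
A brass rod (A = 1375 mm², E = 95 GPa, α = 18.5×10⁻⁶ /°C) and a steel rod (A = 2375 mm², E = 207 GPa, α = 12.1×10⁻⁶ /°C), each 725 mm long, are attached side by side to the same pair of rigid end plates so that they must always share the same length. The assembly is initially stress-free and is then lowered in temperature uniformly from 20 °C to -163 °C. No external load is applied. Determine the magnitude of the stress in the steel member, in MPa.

Both members must finish at the same length. With the larger α, the brass tends to over-contract; the plates restrain it, putting the brass in tension and the steel in compression. With no external load the two internal forces are equal and opposite, magnitude P.
Setting the final lengths equal and cancelling L: (α₁ − α₂)ΔT = P/(A₁E₁) + P/(A₂E₂).
|α₁ − α₂|·ΔT = 6.4×10⁻⁶ × 183 = 0.001171.
1/(A₁E₁) + 1/(A₂E₂) = 1/(1375×95×10³) + 1/(2375×207×10³) = 9.69×10⁻⁹ N⁻¹.
So P = 0.001171 / 9.69×10⁻⁹ = 120.9 kN.
σ_{steel} = P/A₂ = 120900/2375 = 50.89 MPa, compressive.

σ ≈ 50.9 MPa (compressive)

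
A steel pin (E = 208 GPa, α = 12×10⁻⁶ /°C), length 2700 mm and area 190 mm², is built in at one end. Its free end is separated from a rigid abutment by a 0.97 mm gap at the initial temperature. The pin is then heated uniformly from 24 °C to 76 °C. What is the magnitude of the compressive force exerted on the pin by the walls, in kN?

Unrestrained expansion: δ_free = αΔT L = 12×10⁻⁶ × 52 × 2700 = 1.685 mm.
The gap closes (δ_free > 0.97 mm) and the wall then resists a further 1.685 − 0.97 = 0.7148 mm of expansion.
That suppressed elongation corresponds to σ = E·Δ/L = 208×10³ × 0.7148/2700 = 55.07 MPa.
Force on the wall = σA = 55.07 × 190 mm² = 10.46 kN.

P ≈ 10.5 kN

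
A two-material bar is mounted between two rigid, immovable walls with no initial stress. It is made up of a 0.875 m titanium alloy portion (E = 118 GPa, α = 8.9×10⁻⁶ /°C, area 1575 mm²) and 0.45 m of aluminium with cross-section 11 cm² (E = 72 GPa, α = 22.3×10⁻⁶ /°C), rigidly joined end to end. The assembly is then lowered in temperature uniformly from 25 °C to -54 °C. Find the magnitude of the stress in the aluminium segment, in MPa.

σ ≈ 123 MPa (tensile)

If the supports were absent, the total length change would be Σ αᵢΔT Lᵢ = 8.9×10⁻⁶×79×875 + 22.3×10⁻⁶×79×450 = 1.408 mm.
Since the ends are fixed, an axial force P builds up, equal in every segment, with P · Σ Lᵢ/(AᵢEᵢ) = δ_free.
The series flexibility is Σ Lᵢ/(AᵢEᵢ) = 875/(1575×118×10³) + 450/(1100×72×10³) = 1.039×10⁻⁵ mm/N.
Hence P = δ_free / Σ(L/AE) = 1.408/1.039×10⁻⁵ = 135.5 kN (tensile).
σ_{aluminium} = P / A = 135500 / 1100 = 123.2 MPa.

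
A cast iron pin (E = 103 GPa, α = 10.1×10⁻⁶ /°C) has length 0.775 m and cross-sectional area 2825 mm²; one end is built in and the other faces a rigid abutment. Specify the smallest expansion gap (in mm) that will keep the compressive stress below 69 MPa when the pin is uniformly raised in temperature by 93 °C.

Free expansion if unrestrained: δ_free = αΔT L = 10.1×10⁻⁶ × 93 × 775 = 0.728 mm.
At the allowable stress the elastic shortening the wall may impose is σL/E = 69 × 775 / (103×10³) = 0.5192 mm.
So the gap has to take up the difference, g_min = δ_free − σL/E = 0.728 − 0.5192 = 0.2088 mm.

g ≈ 0.209 mm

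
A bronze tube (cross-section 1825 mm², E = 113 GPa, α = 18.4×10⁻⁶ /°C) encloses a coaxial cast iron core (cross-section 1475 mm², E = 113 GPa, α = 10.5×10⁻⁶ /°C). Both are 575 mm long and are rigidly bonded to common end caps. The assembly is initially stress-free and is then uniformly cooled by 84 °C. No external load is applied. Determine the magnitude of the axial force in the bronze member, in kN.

The bronze has the larger α, so on cooling it would change length more than the cast iron if both were free. The rigid plates force a common final length, so the bronze is put into tension and the cast iron into compression, with equal and opposite forces P (no external load).
Equating the net (thermal + elastic) strains gives |α₁ − α₂|·ΔT = P·[1/(A₁E₁) + 1/(A₂E₂)].
|α₁ − α₂|·ΔT = 7.9×10⁻⁶ × 84 = 0.0006636.
1/(A₁E₁) + 1/(A₂E₂) = 1/(1825×113×10³) + 1/(1475×113×10³) = 1.085×10⁻⁸ N⁻¹.
So P = 0.0006636 / 1.085×10⁻⁸ = 61.17 kN.

P ≈ 61.2 kN (tensile in the bronze)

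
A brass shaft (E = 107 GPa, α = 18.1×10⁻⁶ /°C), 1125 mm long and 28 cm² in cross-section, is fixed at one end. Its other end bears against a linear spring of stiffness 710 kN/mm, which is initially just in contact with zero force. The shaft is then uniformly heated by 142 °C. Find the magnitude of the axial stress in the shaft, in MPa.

σ ≈ 200 MPa (compressive)

If the spring were absent the shaft would lengthen by αΔT L = 18.1×10⁻⁶ × 142 × 1125 = 2.891 mm.
Let P be the compressive force at the spring. The shaft shortens elastically by PL/(AE) and the spring compresses by P/k; together these equal δ_free.
P [ L/(AE) + 1/k ] = δ_free → P [ 1125/(2800×107×10³) + 1/(710×10³) ] = 2.891.
P = 2.891 / 5.163×10⁻⁶ = 560000 N.
σ = P/A = 560000/2800 = 200 MPa.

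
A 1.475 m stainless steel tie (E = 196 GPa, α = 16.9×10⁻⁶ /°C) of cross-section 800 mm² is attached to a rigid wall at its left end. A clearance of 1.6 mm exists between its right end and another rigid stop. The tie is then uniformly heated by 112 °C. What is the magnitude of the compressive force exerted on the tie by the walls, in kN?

P ≈ 127 kN

Free thermal elongation = αΔT L = 16.9×10⁻⁶ × 112 × 1475 = 2.792 mm.
This exceeds the 1.6 mm gap, so the wall pushes back. The portion of expansion that must be recovered elastically is δ_free − gap = 2.792 − 1.6 = 1.192 mm.
So σ = E(δ_free − g)/L = 196×10³ × 1.192/1475 = 158.4 MPa.
P = σA = 158.4 × 800 = 126.7 kN.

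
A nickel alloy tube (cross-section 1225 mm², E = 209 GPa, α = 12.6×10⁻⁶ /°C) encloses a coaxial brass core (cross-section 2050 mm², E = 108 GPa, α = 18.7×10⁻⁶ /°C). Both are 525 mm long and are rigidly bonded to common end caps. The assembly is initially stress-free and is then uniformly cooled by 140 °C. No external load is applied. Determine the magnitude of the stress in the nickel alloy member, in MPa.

σ ≈ 82.8 MPa (compressive)

Both members must finish at the same length. With the larger α, the brass tends to over-contract; the plates restrain it, putting the brass in tension and the nickel alloy in compression. With no external load the two internal forces are equal and opposite, magnitude P.
Compatibility of the two members (thermal + elastic change equal): (α₁ − α₂)ΔT = P·[1/(A₁E₁) + 1/(A₂E₂)].
|α₁ − α₂|·ΔT = 6.1×10⁻⁶ × 140 = 0.000854.
1/(A₁E₁) + 1/(A₂E₂) = 1/(1225×209×10³) + 1/(2050×108×10³) = 8.423×10⁻⁹ N⁻¹.
P = 0.000854 / 8.423×10⁻⁹ = 101400 N = 101.4 kN.
σ_{nickel alloy} = P/A₁ = 101400/1225 = 82.77 MPa, compressive.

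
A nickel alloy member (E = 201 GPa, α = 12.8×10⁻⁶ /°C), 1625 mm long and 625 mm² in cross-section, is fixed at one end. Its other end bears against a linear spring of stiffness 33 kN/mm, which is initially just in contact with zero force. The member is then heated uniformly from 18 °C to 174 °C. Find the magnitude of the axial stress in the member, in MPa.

If the spring were absent the member would lengthen by αΔT L = 12.8×10⁻⁶ × 156 × 1625 = 3.245 mm.
With a force P in the spring, the elastic change of the member is PL/(AE) and that of the spring is P/k; compatibility requires their sum to equal δ_free.
P [ L/(AE) + 1/k ] = δ_free → P [ 1625/(625×201×10³) + 1/(33×10³) ] = 3.245.
P = 3.245 / 4.324×10⁻⁵ = 75040 N.
σ = P/A = 75040/625 = 120.1 MPa.

σ ≈ 120 MPa (compressive)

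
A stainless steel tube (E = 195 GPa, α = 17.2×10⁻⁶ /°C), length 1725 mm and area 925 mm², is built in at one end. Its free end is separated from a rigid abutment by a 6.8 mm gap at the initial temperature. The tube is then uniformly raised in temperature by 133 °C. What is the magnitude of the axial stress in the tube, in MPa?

σ ≈ 0 MPa

Free thermal elongation = αΔT L = 17.2×10⁻⁶ × 133 × 1725 = 3.946 mm.
Since δ_free = 3.95 mm is less than the 6.8 mm gap, the tube never touches the wall. No axial force develops.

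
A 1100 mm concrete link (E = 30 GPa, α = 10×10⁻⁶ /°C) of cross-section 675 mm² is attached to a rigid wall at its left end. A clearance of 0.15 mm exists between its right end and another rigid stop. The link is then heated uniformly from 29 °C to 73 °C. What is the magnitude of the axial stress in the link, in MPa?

σ ≈ 9.11 MPa (compressive)

Free thermal elongation = αΔT L = 10×10⁻⁶ × 44 × 1100 = 0.484 mm.
This exceeds the 0.15 mm gap, so the wall pushes back. The portion of expansion that must be recovered elastically is δ_free − gap = 0.484 − 0.15 = 0.334 mm.
So σ = E(δ_free − g)/L = 30×10³ × 0.334/1100 = 9.109 MPa.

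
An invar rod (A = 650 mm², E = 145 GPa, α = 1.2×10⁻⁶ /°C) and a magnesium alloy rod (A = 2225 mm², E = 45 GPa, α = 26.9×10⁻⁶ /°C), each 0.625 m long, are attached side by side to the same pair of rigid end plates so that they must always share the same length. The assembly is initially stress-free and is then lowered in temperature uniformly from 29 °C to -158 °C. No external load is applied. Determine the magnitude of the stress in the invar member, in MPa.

The magnesium alloy has the larger α, so on cooling it would change length more than the invar if both were free. The rigid plates force a common final length, so the magnesium alloy is put into tension and the invar into compression, with equal and opposite forces P (no external load).
Setting the final lengths equal and cancelling L: (α₁ − α₂)ΔT = P/(A₁E₁) + P/(A₂E₂).
|α₁ − α₂|·ΔT = 25.7×10⁻⁶ × 187 = 0.004806.
1/(A₁E₁) + 1/(A₂E₂) = 1/(650×145×10³) + 1/(2225×45×10³) = 2.06×10⁻⁸ N⁻¹.
P = 0.004806 / 2.06×10⁻⁸ = 233300 N = 233.3 kN.
σ_{invar} = P/A₁ = 233300/650 = 359 MPa, compressive.

σ ≈ 359 MPa (compressive)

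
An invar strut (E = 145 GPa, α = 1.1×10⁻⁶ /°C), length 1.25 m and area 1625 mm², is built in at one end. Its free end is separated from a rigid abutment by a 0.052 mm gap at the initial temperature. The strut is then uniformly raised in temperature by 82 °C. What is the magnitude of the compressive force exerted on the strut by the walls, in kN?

P ≈ 11.5 kN

Unrestrained expansion: δ_free = αΔT L = 1.1×10⁻⁶ × 82 × 1250 = 0.1128 mm.
This exceeds the 0.052 mm gap, so the wall pushes back. The portion of expansion that must be recovered elastically is δ_free − gap = 0.1128 − 0.052 = 0.06075 mm.
So σ = E(δ_free − g)/L = 145×10³ × 0.06075/1250 = 7.047 MPa.
P = σA = 7.047 × 1625 = 11.45 kN.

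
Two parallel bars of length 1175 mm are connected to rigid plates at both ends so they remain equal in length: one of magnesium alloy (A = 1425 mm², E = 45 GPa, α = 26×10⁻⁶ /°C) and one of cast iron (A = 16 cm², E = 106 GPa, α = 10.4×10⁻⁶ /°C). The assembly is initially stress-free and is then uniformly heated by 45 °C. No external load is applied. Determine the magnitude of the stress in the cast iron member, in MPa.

σ ≈ 20.4 MPa (tensile)

Both members must finish at the same length. With the larger α, the magnesium alloy tends to over-expand; the plates restrain it, putting the magnesium alloy in compression and the cast iron in tension. With no external load the two internal forces are equal and opposite, magnitude P.
Setting the final lengths equal and cancelling L: (α₁ − α₂)ΔT = P/(A₁E₁) + P/(A₂E₂).
|α₁ − α₂|·ΔT = 15.6×10⁻⁶ × 45 = 0.000702.
1/(A₁E₁) + 1/(A₂E₂) = 1/(1425×45×10³) + 1/(1600×106×10³) = 2.149×10⁻⁸ N⁻¹.
So P = 0.000702 / 2.149×10⁻⁸ = 32.67 kN.
σ_{cast iron} = P/A₂ = 32670/1600 = 20.42 MPa, tensile.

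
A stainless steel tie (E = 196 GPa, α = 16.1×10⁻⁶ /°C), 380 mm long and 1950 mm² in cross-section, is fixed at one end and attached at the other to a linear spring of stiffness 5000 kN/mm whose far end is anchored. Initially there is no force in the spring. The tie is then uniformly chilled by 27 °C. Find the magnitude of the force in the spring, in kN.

Free thermal contraction: δ_free = αΔT L = 16.1×10⁻⁶ × 27 × 380 = 0.1652 mm.
With a force P in the spring, the elastic change of the tie is PL/(AE) and that of the spring is P/k; compatibility requires their sum to equal δ_free.
P [ L/(AE) + 1/k ] = δ_free → P [ 380/(1950×196×10³) + 1/(5000×10³) ] = 0.1652.
P = 0.1652 / 1.194×10⁻⁶ = 138300 N.

P ≈ 138 kN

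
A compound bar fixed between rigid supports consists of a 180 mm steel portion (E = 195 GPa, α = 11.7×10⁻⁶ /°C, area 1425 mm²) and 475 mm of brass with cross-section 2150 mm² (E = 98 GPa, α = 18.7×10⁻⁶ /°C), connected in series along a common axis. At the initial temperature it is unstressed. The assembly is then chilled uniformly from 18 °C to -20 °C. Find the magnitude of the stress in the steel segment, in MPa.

σ ≈ 101 MPa (tensile)

With the walls removed the bar would change length by δ_free = Σ αᵢΔT Lᵢ = 11.7×10⁻⁶×38×180 + 18.7×10⁻⁶×38×475 = 0.4176 mm.
Since the ends are fixed, an axial force P builds up, equal in every segment, with P · Σ Lᵢ/(AᵢEᵢ) = δ_free.
The series flexibility is Σ Lᵢ/(AᵢEᵢ) = 180/(1425×195×10³) + 475/(2150×98×10³) = 2.902×10⁻⁶ mm/N.
P = 0.4176 / 2.902×10⁻⁶ = 143900 N = 143.9 kN, tensile.
σ_{steel} = P / A = 143900 / 1425 = 101 MPa.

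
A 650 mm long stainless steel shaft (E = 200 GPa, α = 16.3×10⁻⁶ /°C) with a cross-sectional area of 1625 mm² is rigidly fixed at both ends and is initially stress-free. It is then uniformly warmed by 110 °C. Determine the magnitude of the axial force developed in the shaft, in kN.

P ≈ 583 kN (compressive)

The ends cannot move, so σ = EαΔT = 200×10³ × 16.3×10⁻⁶ × 110 = 358.6 MPa.
P = AEαΔT = 1625 × 200×10³ × 16.3×10⁻⁶ × 110 = 582.7 kN (compressive).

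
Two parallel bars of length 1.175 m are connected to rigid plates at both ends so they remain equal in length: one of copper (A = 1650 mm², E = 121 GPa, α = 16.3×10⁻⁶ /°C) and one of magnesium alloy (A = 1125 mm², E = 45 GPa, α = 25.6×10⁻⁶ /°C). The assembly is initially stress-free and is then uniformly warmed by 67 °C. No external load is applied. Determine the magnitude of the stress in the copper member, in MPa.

The magnesium alloy has the larger α, so on heating it would change length more than the copper if both were free. The rigid plates force a common final length, so the magnesium alloy is put into compression and the copper into tension, with equal and opposite forces P (no external load).
Compatibility of the two members (thermal + elastic change equal): (α₁ − α₂)ΔT = P·[1/(A₁E₁) + 1/(A₂E₂)].
|α₁ − α₂|·ΔT = 9.3×10⁻⁶ × 67 = 0.0006231.
1/(A₁E₁) + 1/(A₂E₂) = 1/(1650×121×10³) + 1/(1125×45×10³) = 2.476×10⁻⁸ N⁻¹.
P = 0.0006231 / 2.476×10⁻⁸ = 25160 N = 25.16 kN.
σ_{copper} = P/A₁ = 25160/1650 = 15.25 MPa, tensile.

σ ≈ 15.3 MPa (tensile)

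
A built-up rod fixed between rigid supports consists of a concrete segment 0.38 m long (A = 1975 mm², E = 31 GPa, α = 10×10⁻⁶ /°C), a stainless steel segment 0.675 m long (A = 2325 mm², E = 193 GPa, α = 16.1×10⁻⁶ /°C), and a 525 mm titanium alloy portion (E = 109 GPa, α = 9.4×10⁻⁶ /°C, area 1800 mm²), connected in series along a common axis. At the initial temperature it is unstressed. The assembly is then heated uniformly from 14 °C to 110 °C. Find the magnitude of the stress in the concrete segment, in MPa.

With the walls removed the bar would change length by δ_free = Σ αᵢΔT Lᵢ = 10×10⁻⁶×96×380 + 16.1×10⁻⁶×96×675 + 9.4×10⁻⁶×96×525 = 1.882 mm.
The rigid supports impose zero overall length change; the single axial force P common to all segments must satisfy P Σ Lᵢ/(AᵢEᵢ) = δ_free.
The series flexibility is Σ Lᵢ/(AᵢEᵢ) = 380/(1975×31×10³) + 675/(2325×193×10³) + 525/(1800×109×10³) = 1.039×10⁻⁵ mm/N.
Hence P = δ_free / Σ(L/AE) = 1.882/1.039×10⁻⁵ = 181.2 kN (compressive).
σ_{concrete} = P / A = 181200 / 1975 = 91.74 MPa.

σ ≈ 91.7 MPa (compressive)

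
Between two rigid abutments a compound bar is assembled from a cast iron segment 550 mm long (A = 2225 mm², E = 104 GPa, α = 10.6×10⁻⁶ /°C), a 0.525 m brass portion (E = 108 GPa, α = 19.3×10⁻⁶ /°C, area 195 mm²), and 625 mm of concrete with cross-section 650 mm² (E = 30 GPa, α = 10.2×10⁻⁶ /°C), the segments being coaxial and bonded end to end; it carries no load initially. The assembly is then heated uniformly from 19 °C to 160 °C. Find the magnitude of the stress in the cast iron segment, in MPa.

Free thermal expansion of the whole bar: Σ αᵢΔT Lᵢ = 10.6×10⁻⁶×141×550 + 19.3×10⁻⁶×141×525 + 10.2×10⁻⁶×141×625 = 3.15 mm.
The walls prevent any net length change, so an axial force P (same in every segment) develops. Compatibility: P · Σ Lᵢ/(AᵢEᵢ) = δ_free.
The series flexibility is Σ Lᵢ/(AᵢEᵢ) = 550/(2225×104×10³) + 525/(195×108×10³) + 625/(650×30×10³) = 5.936×10⁻⁵ mm/N.
P = 3.15 / 5.936×10⁻⁵ = 53060 N = 53.06 kN, compressive.
σ_{cast iron} = P / A = 53060 / 2225 = 23.85 MPa.

σ ≈ 23.8 MPa (compressive)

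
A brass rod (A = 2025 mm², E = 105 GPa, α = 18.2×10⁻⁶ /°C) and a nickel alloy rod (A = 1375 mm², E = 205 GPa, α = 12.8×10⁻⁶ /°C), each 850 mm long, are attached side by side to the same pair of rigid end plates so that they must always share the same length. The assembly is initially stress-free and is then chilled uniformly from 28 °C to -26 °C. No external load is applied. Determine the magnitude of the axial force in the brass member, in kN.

P ≈ 35.3 kN (tensile in the brass)

Equilibrium of a rigid end plate with no external load gives equal and opposite internal forces ±P in the two members. Since α_{brass} > α_{nickel alloy}, cooling drives the brass into tension and the nickel alloy into compression.
Compatibility of the two members (thermal + elastic change equal): (α₁ − α₂)ΔT = P·[1/(A₁E₁) + 1/(A₂E₂)].
|α₁ − α₂|·ΔT = 5.4×10⁻⁶ × 54 = 0.0002916.
1/(A₁E₁) + 1/(A₂E₂) = 1/(2025×105×10³) + 1/(1375×205×10³) = 8.251×10⁻⁹ N⁻¹.
So P = 0.0002916 / 8.251×10⁻⁹ = 35.34 kN.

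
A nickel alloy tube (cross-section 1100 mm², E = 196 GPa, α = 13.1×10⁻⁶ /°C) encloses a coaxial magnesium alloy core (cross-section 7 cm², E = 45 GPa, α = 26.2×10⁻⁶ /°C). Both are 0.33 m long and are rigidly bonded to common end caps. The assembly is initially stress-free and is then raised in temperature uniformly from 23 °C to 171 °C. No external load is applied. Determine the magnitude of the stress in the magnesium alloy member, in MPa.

Equilibrium of a rigid end plate with no external load gives equal and opposite internal forces ±P in the two members. Since α_{magnesium alloy} > α_{nickel alloy}, heating drives the magnesium alloy into compression and the nickel alloy into tension.
Compatibility of the two members (thermal + elastic change equal): (α₁ − α₂)ΔT = P·[1/(A₁E₁) + 1/(A₂E₂)].
|α₁ − α₂|·ΔT = 13.1×10⁻⁶ × 148 = 0.001939.
1/(A₁E₁) + 1/(A₂E₂) = 1/(1100×196×10³) + 1/(700×45×10³) = 3.638×10⁻⁸ N⁻¹.
P = 0.001939 / 3.638×10⁻⁸ = 53290 N = 53.29 kN.
σ_{magnesium alloy} = P/A₂ = 53290/700 = 76.12 MPa, compressive.

σ ≈ 76.1 MPa (compressive)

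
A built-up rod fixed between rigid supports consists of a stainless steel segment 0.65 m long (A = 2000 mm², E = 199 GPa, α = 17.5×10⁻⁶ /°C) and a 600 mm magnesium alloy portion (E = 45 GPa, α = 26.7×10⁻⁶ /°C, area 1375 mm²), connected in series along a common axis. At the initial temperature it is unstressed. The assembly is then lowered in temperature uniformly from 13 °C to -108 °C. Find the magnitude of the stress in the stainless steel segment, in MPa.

σ ≈ 146 MPa (tensile)

If the supports were absent, the total length change would be Σ αᵢΔT Lᵢ = 17.5×10⁻⁶×121×650 + 26.7×10⁻⁶×121×600 = 3.315 mm.
Since the ends are fixed, an axial force P builds up, equal in every segment, with P · Σ Lᵢ/(AᵢEᵢ) = δ_free.
The series flexibility is Σ Lᵢ/(AᵢEᵢ) = 650/(2000×199×10³) + 600/(1375×45×10³) = 1.133×10⁻⁵ mm/N.
P = 3.315 / 1.133×10⁻⁵ = 292600 N = 292.6 kN, tensile.
σ_{stainless steel} = P / A = 292600 / 2000 = 146.3 MPa.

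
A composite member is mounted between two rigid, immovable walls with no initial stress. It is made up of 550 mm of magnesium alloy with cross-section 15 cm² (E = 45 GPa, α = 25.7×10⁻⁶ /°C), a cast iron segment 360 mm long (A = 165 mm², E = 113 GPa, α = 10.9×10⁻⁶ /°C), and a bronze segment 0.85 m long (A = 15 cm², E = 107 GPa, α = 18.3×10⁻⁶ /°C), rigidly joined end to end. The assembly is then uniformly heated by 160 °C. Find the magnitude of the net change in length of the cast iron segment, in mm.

If the supports were absent, the total length change would be Σ αᵢΔT Lᵢ = 25.7×10⁻⁶×160×550 + 10.9×10⁻⁶×160×360 + 18.3×10⁻⁶×160×850 = 5.378 mm.
Since the ends are fixed, an axial force P builds up, equal in every segment, with P · Σ Lᵢ/(AᵢEᵢ) = δ_free.
The series flexibility is Σ Lᵢ/(AᵢEᵢ) = 550/(1500×45×10³) + 360/(165×113×10³) + 850/(1500×107×10³) = 3.275×10⁻⁵ mm/N.
So P = 5.378 / 3.275×10⁻⁵ = 164.2 kN, compressive.
For the cast iron segment, free thermal change = 10.9×10⁻⁶×160×360 = 0.6278 mm and elastic change from P = 164200×360/(165×113×10³) = 3.171 mm; these oppose, so the net change is 2.54 mm (segment shortens).

|ΔL| ≈ 2.54 mm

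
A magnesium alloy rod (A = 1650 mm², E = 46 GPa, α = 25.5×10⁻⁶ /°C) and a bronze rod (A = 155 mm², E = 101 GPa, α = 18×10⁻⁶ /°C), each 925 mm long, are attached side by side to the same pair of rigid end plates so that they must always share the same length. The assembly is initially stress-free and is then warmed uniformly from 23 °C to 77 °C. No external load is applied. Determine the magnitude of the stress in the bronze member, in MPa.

σ ≈ 33.9 MPa (tensile)

Equilibrium of a rigid end plate with no external load gives equal and opposite internal forces ±P in the two members. Since α_{magnesium alloy} > α_{bronze}, heating drives the magnesium alloy into compression and the bronze into tension.
Equating the net (thermal + elastic) strains gives |α₁ − α₂|·ΔT = P·[1/(A₁E₁) + 1/(A₂E₂)].
|α₁ − α₂|·ΔT = 7.5×10⁻⁶ × 54 = 0.000405.
1/(A₁E₁) + 1/(A₂E₂) = 1/(1650×46×10³) + 1/(155×101×10³) = 7.705×10⁻⁸ N⁻¹.
So P = 0.000405 / 7.705×10⁻⁸ = 5.256 kN.
σ_{bronze} = P/A₂ = 5256/155 = 33.91 MPa, tensile.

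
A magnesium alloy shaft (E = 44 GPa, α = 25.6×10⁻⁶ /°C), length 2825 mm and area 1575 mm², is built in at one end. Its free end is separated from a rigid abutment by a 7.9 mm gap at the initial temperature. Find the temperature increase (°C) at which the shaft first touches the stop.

ΔT ≈ 109 °C

Contact occurs when the free expansion equals the gap: αΔT L = 7.9 mm.
So ΔT = g/(αL) = 7.9/(25.6×10⁻⁶ × 2825) = 109.2 °C.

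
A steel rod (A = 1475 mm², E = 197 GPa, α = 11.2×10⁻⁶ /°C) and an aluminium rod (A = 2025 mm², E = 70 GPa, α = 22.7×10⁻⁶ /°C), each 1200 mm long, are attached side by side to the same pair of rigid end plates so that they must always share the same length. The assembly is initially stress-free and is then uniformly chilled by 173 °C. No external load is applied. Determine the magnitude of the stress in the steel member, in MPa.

σ ≈ 129 MPa (compressive)

Equilibrium of a rigid end plate with no external load gives equal and opposite internal forces ±P in the two members. Since α_{aluminium} > α_{steel}, cooling drives the aluminium into tension and the steel into compression.
Equating the net (thermal + elastic) strains gives |α₁ − α₂|·ΔT = P·[1/(A₁E₁) + 1/(A₂E₂)].
|α₁ − α₂|·ΔT = 11.5×10⁻⁶ × 173 = 0.001989.
1/(A₁E₁) + 1/(A₂E₂) = 1/(1475×197×10³) + 1/(2025×70×10³) = 1.05×10⁻⁸ N⁻¹.
P = 0.001989 / 1.05×10⁻⁸ = 189500 N = 189.5 kN.
σ_{steel} = P/A₁ = 189500/1475 = 128.5 MPa, compressive.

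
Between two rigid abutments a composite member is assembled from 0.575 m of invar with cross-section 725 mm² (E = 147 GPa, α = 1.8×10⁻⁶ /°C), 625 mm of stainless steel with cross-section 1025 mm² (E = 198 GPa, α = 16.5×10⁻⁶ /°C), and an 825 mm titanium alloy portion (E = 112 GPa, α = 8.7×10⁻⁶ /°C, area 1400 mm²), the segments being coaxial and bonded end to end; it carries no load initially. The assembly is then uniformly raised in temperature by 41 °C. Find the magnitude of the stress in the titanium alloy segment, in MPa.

σ ≈ 39.5 MPa (compressive)

With the walls removed the bar would change length by δ_free = Σ αᵢΔT Lᵢ = 1.8×10⁻⁶×41×575 + 16.5×10⁻⁶×41×625 + 8.7×10⁻⁶×41×825 = 0.7595 mm.
Since the ends are fixed, an axial force P builds up, equal in every segment, with P · Σ Lᵢ/(AᵢEᵢ) = δ_free.
The series flexibility is Σ Lᵢ/(AᵢEᵢ) = 575/(725×147×10³) + 625/(1025×198×10³) + 825/(1400×112×10³) = 1.374×10⁻⁵ mm/N.
Hence P = δ_free / Σ(L/AE) = 0.7595/1.374×10⁻⁵ = 55.29 kN (compressive).
σ_{titanium alloy} = P / A = 55290 / 1400 = 39.5 MPa.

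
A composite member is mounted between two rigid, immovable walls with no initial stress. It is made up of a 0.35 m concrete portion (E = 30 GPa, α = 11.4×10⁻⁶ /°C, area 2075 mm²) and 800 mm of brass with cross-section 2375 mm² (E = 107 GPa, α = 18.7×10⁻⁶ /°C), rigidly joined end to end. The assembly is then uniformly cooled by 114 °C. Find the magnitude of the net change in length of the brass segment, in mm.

|ΔL| ≈ 0.93 mm

If the supports were absent, the total length change would be Σ αᵢΔT Lᵢ = 11.4×10⁻⁶×114×350 + 18.7×10⁻⁶×114×800 = 2.16 mm.
Since the ends are fixed, an axial force P builds up, equal in every segment, with P · Σ Lᵢ/(AᵢEᵢ) = δ_free.
Σ Lᵢ/(AᵢEᵢ) = 350/(2075×30×10³) + 800/(2375×107×10³) = 8.771×10⁻⁶ mm/N.
So P = 2.16 / 8.771×10⁻⁶ = 246.3 kN, tensile.
For the brass segment, free thermal change = 18.7×10⁻⁶×114×800 = 1.705 mm and elastic change from P = 246300×800/(2375×107×10³) = 0.7754 mm; these oppose, so the net change is 0.93 mm (segment shortens).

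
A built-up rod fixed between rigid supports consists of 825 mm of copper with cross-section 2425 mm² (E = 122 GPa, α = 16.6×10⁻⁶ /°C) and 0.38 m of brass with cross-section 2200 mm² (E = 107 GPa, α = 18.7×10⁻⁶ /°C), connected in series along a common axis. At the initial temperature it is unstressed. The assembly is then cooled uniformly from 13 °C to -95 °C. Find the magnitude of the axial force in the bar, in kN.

P ≈ 510 kN (tensile)

Free thermal contraction of the whole bar: Σ αᵢΔT Lᵢ = 16.6×10⁻⁶×108×825 + 18.7×10⁻⁶×108×380 = 2.247 mm.
The walls prevent any net length change, so an axial force P (same in every segment) develops. Compatibility: P · Σ Lᵢ/(AᵢEᵢ) = δ_free.
The series flexibility is Σ Lᵢ/(AᵢEᵢ) = 825/(2425×122×10³) + 380/(2200×107×10³) = 4.403×10⁻⁶ mm/N.
So P = 2.247 / 4.403×10⁻⁶ = 510.2 kN, tensile.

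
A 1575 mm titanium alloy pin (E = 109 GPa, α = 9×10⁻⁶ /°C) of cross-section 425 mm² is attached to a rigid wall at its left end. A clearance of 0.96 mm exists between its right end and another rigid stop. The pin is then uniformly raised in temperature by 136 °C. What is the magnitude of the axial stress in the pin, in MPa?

If the wall were absent the pin would grow by αΔT L = 9×10⁻⁶ × 136 × 1575 = 1.928 mm.
After closing the 0.96 mm clearance, 1.928 − 0.96 = 0.9678 mm of expansion remains to be suppressed by the wall.
Compatibility: PL/(AE) = 0.9678 mm, so σ = P/A = E × (0.9678/1575) = 66.98 MPa.

σ ≈ 67 MPa (compressive)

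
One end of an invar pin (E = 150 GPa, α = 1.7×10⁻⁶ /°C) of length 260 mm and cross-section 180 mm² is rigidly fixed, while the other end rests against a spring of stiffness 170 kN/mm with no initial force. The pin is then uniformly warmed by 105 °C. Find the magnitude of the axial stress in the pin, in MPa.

σ ≈ 16.6 MPa (compressive)

If the spring were absent the pin would lengthen by αΔT L = 1.7×10⁻⁶ × 105 × 260 = 0.04641 mm.
With a force P in the spring, the elastic change of the pin is PL/(AE) and that of the spring is P/k; compatibility requires their sum to equal δ_free.
So P = δ_free / [L/(AE) + 1/k] = 0.04641 / [ 260/(180×150×10³) + 1/(170×10³) ].
P = 0.04641 / 1.551×10⁻⁵ = 2992 N.
σ = P/A = 2992/180 = 16.62 MPa.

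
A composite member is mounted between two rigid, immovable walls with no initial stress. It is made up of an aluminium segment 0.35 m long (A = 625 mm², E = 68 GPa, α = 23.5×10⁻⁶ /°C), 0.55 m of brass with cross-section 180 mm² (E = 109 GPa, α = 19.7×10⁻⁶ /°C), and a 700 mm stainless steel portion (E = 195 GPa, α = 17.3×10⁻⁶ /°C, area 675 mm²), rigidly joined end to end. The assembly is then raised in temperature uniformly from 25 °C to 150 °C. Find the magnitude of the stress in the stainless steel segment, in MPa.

σ ≈ 139 MPa (compressive)

With the walls removed the bar would change length by δ_free = Σ αᵢΔT Lᵢ = 23.5×10⁻⁶×125×350 + 19.7×10⁻⁶×125×550 + 17.3×10⁻⁶×125×700 = 3.896 mm.
Since the ends are fixed, an axial force P builds up, equal in every segment, with P · Σ Lᵢ/(AᵢEᵢ) = δ_free.
The series flexibility is Σ Lᵢ/(AᵢEᵢ) = 350/(625×68×10³) + 550/(180×109×10³) + 700/(675×195×10³) = 4.159×10⁻⁵ mm/N.
P = 3.896 / 4.159×10⁻⁵ = 93690 N = 93.69 kN, compressive.
σ_{stainless steel} = P / A = 93690 / 675 = 138.8 MPa.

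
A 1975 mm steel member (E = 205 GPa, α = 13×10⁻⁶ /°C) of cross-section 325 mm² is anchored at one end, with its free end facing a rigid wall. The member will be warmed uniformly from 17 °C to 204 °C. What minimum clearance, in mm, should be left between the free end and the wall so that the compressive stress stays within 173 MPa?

g ≈ 3.13 mm

Free expansion if unrestrained: δ_free = αΔT L = 13×10⁻⁶ × 187 × 1975 = 4.801 mm.
A stress of 173 MPa corresponds to the wall pushing the member back by σL/E = 173×1975/(205×10³) = 1.667 mm.
So the gap has to take up the difference, g_min = δ_free − σL/E = 4.801 − 1.667 = 3.135 mm.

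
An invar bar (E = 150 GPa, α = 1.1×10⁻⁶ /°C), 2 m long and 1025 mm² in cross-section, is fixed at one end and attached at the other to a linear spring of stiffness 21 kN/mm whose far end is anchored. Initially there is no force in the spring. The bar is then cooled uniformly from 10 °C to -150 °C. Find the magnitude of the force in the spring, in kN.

Free thermal contraction: δ_free = αΔT L = 1.1×10⁻⁶ × 160 × 2000 = 0.352 mm.
With a force P in the spring, the elastic change of the bar is PL/(AE) and that of the spring is P/k; compatibility requires their sum to equal δ_free.
So P = δ_free / [L/(AE) + 1/k] = 0.352 / [ 2000/(1025×150×10³) + 1/(21×10³) ].
P = 0.352 / 6.063×10⁻⁵ = 5806 N.

P ≈ 5.81 kN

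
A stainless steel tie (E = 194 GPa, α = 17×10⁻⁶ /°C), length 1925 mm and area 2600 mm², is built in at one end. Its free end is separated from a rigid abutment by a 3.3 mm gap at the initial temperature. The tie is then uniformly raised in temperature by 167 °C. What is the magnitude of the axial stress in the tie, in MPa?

σ ≈ 218 MPa (compressive)

Free thermal elongation = αΔT L = 17×10⁻⁶ × 167 × 1925 = 5.465 mm.
This exceeds the 3.3 mm gap, so the wall pushes back. The portion of expansion that must be recovered elastically is δ_free − gap = 5.465 − 3.3 = 2.165 mm.
So σ = E(δ_free − g)/L = 194×10³ × 2.165/1925 = 218.2 MPa.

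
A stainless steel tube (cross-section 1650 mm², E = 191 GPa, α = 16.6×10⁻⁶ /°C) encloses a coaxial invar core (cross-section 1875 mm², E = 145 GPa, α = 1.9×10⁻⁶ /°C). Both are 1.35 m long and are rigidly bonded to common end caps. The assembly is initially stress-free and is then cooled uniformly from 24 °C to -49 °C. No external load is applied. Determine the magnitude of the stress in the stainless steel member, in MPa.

The stainless steel has the larger α, so on cooling it would change length more than the invar if both were free. The rigid plates force a common final length, so the stainless steel is put into tension and the invar into compression, with equal and opposite forces P (no external load).
Equating the net (thermal + elastic) strains gives |α₁ − α₂|·ΔT = P·[1/(A₁E₁) + 1/(A₂E₂)].
|α₁ − α₂|·ΔT = 14.7×10⁻⁶ × 73 = 0.001073.
1/(A₁E₁) + 1/(A₂E₂) = 1/(1650×191×10³) + 1/(1875×145×10³) = 6.851×10⁻⁹ N⁻¹.
P = 0.001073 / 6.851×10⁻⁹ = 156600 N = 156.6 kN.
σ_{stainless steel} = P/A₁ = 156600/1650 = 94.93 MPa, tensile.

σ ≈ 94.9 MPa (tensile)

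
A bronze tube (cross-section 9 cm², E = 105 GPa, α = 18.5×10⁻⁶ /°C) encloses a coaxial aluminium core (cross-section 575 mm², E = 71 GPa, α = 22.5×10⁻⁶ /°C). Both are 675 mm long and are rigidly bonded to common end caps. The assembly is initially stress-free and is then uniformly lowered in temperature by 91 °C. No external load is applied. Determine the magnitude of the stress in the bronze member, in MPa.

Equilibrium of a rigid end plate with no external load gives equal and opposite internal forces ±P in the two members. Since α_{aluminium} > α_{bronze}, cooling drives the aluminium into tension and the bronze into compression.
Equating the net (thermal + elastic) strains gives |α₁ − α₂|·ΔT = P·[1/(A₁E₁) + 1/(A₂E₂)].
|α₁ − α₂|·ΔT = 4×10⁻⁶ × 91 = 0.000364.
1/(A₁E₁) + 1/(A₂E₂) = 1/(900×105×10³) + 1/(575×71×10³) = 3.508×10⁻⁸ N⁻¹.
So P = 0.000364 / 3.508×10⁻⁸ = 10.38 kN.
σ_{bronze} = P/A₁ = 10380/900 = 11.53 MPa, compressive.

σ ≈ 11.5 MPa (compressive)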